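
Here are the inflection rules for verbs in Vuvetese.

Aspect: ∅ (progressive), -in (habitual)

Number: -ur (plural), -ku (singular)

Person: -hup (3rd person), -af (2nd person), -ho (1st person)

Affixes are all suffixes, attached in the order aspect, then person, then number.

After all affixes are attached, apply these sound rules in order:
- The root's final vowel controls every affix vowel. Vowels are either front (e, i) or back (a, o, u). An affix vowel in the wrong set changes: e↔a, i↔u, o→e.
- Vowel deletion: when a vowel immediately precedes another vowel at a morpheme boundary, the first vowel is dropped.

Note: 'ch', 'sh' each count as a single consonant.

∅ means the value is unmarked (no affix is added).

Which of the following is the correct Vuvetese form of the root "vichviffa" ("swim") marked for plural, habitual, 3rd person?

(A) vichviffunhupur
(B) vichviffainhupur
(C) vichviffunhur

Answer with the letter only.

Attach aspect habitual -in → vichviffain.
Attach person 3rd person -hup → vichviffainhup.
Attach number plural -ur → vichviffainhupur.
Apply vowel harmony: vichviffainhupur → vichviffaunhupur.
Apply vowel deletion: vichviffaunhupur → vichviffunhupur.
So the correct form is vichviffunhupur, option (A).
(C) vichviffunhur is wrong: it uses 1st person instead of 3rd person for person.
(B) vichviffainhupur is wrong: it fails to apply the sound rule(s).

A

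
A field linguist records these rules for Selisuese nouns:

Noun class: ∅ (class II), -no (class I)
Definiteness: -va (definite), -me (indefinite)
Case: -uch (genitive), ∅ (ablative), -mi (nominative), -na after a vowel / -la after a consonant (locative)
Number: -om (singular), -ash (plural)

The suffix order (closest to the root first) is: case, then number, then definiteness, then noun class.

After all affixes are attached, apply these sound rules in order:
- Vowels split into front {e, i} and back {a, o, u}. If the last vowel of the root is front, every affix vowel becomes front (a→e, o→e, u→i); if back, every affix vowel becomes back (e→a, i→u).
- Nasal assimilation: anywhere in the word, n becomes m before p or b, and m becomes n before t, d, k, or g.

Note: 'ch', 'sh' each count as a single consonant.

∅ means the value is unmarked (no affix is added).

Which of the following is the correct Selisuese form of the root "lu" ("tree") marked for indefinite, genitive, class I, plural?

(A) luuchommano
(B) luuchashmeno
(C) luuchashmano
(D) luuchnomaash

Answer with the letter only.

Attach case genitive -uch → luuch.
Attach number plural -ash → luuchash.
Attach definiteness indefinite -me → luuchashme.
Attach noun class class I -no → luuchashmeno.
Apply vowel harmony: luuchashmeno → luuchashmano.
Nasal assimilation: no change.
So the correct form is luuchashmano, option (C).
(A) luuchommano is wrong: it uses singular instead of plural for number.
(B) luuchashmeno is wrong: it fails to apply the sound rule(s).
(D) luuchnomaash is wrong: it has the affixes in the wrong order.

C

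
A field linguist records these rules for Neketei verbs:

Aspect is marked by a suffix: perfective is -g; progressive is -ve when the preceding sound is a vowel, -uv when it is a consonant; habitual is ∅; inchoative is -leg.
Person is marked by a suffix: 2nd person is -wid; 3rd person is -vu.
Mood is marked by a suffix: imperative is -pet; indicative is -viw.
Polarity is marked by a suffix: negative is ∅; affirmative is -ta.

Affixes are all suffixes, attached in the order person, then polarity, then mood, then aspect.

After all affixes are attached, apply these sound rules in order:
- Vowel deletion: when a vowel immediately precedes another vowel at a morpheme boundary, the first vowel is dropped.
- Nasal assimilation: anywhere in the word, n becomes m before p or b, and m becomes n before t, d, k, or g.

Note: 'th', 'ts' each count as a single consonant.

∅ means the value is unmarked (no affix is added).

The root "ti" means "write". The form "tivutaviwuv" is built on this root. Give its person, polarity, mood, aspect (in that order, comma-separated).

3rd person, affirmative, indicative, progressive

Segment: ti-vu-ta-viw-uv.
person: -vu → 3rd person.
polarity: -ta → affirmative.
mood: -viw → indicative.
aspect: -ve/uv → progressive.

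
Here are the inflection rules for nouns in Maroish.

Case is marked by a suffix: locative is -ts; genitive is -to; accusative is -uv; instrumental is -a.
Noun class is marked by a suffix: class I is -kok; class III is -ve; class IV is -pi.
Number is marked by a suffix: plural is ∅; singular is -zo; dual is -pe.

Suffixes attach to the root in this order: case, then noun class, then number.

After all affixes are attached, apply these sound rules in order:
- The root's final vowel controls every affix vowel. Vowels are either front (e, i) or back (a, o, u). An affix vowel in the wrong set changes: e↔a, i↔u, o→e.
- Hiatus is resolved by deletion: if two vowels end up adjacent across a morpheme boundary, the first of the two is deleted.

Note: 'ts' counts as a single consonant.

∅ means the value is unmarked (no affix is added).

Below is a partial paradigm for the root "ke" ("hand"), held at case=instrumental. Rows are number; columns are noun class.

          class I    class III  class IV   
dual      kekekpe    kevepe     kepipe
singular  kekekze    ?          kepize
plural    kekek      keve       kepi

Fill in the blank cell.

Attach case instrumental -a → kea.
Attach noun class class III -ve → keave.
Attach number singular -zo → keavezo.
Apply vowel harmony: keavezo → keeveze.
Apply vowel deletion: keeveze → keveze.

keveze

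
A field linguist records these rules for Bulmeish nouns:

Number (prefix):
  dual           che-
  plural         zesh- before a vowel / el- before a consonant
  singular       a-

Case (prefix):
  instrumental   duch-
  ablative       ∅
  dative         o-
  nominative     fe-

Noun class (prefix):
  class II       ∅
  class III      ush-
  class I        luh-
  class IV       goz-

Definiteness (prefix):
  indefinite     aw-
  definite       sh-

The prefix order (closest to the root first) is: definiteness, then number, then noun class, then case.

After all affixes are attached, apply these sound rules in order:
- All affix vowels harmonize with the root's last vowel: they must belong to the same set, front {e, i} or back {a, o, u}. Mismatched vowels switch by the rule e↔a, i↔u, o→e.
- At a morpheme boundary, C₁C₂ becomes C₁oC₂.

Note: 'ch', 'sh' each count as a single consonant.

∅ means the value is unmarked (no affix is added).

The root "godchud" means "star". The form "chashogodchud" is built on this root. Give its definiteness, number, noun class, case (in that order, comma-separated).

Segment: che-sh-godchud.
definiteness: sh- → definite.
number: che- → dual.
noun class: ∅ → class II.
case: ∅ → ablative.

definite, dual, class II, ablative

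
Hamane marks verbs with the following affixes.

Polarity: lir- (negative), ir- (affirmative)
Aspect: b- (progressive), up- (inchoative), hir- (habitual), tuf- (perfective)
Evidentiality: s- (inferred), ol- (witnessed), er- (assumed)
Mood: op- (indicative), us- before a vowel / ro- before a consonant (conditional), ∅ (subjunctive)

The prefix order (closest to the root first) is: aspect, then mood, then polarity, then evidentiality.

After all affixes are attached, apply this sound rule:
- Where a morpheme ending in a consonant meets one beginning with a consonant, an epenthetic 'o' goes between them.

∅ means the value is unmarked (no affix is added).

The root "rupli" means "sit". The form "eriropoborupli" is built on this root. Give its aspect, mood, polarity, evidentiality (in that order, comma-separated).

progressive, indicative, affirmative, assumed

Segment: er-ir-op-b-rupli.
aspect: b- → progressive.
mood: op- → indicative.
polarity: ir- → affirmative.
evidentiality: er- → assumed.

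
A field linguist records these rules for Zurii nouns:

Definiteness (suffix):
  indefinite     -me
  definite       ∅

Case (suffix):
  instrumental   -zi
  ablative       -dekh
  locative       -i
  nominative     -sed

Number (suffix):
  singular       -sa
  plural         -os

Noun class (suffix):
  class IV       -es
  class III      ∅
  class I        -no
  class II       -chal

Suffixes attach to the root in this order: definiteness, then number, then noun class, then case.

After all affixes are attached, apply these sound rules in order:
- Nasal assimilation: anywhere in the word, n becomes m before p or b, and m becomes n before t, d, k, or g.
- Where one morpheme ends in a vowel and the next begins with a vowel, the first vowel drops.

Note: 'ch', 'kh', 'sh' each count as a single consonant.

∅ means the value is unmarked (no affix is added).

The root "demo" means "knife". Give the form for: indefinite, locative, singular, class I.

demomesani

Attach definiteness indefinite -me → demome.
Attach number singular -sa → demomesa.
Attach noun class class I -no → demomesano.
Attach case locative -i → demomesanoi.
Nasal assimilation: no change.
Apply vowel deletion: demomesanoi → demomesani.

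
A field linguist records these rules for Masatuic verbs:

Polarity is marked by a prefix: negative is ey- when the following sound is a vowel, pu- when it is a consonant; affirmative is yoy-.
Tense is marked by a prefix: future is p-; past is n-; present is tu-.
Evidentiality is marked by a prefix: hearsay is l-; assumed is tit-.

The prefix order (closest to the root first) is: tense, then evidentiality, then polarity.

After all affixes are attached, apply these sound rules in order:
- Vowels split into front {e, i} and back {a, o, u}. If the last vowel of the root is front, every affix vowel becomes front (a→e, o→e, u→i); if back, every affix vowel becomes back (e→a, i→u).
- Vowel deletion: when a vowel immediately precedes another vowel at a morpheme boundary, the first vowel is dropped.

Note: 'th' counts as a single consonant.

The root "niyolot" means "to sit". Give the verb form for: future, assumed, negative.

Attach tense future p- → pniyolot.
Attach evidentiality assumed tit- → titpniyolot.
Attach polarity negative pu- (before consonant 't') → putitpniyolot.
Apply vowel harmony: putitpniyolot → pututpniyolot.
Vowel deletion: no change.

pututpniyolot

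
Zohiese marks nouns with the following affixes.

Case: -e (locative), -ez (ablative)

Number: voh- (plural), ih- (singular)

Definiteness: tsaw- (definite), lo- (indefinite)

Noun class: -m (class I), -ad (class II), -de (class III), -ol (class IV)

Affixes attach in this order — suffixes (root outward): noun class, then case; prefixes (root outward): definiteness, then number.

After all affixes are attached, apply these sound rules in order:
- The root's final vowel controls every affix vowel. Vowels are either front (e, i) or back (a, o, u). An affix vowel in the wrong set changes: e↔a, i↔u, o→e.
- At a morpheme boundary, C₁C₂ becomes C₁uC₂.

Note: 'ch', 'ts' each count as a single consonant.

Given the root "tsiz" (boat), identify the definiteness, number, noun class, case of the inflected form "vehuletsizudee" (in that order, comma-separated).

Segment: voh-lo-tsiz-de-e.
definiteness: lo- → indefinite.
number: voh- → plural.
noun class: -de → class III.
case: -e → locative.

indefinite, plural, class III, locative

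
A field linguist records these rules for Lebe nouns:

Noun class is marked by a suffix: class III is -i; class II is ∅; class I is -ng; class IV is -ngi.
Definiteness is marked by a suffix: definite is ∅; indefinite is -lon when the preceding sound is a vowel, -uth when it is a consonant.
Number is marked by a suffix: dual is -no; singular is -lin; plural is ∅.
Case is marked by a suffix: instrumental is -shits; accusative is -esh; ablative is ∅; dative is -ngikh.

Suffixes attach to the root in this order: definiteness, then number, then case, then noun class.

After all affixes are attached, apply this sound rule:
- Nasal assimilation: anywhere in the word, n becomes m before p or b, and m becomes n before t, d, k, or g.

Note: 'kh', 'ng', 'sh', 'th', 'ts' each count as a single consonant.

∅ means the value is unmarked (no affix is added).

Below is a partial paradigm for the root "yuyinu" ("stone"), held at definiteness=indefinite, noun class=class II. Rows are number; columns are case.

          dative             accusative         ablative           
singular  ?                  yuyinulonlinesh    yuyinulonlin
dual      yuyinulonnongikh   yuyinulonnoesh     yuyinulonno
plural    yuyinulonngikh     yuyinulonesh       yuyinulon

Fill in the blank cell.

Attach definiteness indefinite -lon (after vowel 'u') → yuyinulon.
Attach number singular -lin → yuyinulonlin.
Attach case dative -ngikh → yuyinulonlinngikh.
noun class = class II: zero marking, form stays yuyinulonlinngikh.
Nasal assimilation: no change.

yuyinulonlinngikh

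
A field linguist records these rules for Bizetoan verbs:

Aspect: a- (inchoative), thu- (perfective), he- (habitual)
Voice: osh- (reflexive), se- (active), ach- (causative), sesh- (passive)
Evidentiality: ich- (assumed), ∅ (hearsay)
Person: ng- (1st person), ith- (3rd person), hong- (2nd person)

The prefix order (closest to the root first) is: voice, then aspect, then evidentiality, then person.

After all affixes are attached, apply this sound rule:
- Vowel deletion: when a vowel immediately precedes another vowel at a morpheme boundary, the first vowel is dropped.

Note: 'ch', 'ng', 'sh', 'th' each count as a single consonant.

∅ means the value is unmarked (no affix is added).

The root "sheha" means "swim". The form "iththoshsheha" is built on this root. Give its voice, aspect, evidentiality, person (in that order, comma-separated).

reflexive, perfective, hearsay, 3rd person

Segment: ith-thu-osh-sheha.
voice: osh- → reflexive.
aspect: thu- → perfective.
evidentiality: ∅ → hearsay.
person: ith- → 3rd person.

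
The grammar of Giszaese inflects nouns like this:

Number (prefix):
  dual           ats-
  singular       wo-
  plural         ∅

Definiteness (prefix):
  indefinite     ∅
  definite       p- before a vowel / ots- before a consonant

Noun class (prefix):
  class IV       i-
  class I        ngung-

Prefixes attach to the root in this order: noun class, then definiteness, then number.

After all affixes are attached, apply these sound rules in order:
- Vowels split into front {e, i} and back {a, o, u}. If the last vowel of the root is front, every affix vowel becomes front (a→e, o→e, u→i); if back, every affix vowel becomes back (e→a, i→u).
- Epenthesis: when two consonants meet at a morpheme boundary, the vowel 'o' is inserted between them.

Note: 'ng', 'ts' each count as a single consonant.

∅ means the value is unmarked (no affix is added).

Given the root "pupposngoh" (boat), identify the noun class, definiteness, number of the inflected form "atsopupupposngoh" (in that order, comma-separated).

class IV, definite, dual

Segment: ats-p-i-pupposngoh.
noun class: i- → class IV.
definiteness: p/ots- → definite.
number: ats- → dual.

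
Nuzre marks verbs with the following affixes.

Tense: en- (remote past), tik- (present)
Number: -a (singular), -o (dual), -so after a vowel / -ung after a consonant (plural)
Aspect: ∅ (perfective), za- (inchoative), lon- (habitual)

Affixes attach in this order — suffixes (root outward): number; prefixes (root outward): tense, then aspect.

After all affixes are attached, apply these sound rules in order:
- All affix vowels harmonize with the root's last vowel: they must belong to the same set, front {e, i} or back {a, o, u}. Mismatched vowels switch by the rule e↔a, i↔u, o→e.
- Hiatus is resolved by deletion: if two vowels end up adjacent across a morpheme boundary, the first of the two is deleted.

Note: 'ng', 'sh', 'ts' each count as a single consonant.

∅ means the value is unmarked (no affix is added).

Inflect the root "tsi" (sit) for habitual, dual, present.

lentiktse

Attach number dual -o → tsio.
Attach tense present tik- → tiktsio.
Attach aspect habitual lon- → lontiktsio.
Apply vowel harmony: lontiktsio → lentiktsie.
Apply vowel deletion: lentiktsie → lentiktse.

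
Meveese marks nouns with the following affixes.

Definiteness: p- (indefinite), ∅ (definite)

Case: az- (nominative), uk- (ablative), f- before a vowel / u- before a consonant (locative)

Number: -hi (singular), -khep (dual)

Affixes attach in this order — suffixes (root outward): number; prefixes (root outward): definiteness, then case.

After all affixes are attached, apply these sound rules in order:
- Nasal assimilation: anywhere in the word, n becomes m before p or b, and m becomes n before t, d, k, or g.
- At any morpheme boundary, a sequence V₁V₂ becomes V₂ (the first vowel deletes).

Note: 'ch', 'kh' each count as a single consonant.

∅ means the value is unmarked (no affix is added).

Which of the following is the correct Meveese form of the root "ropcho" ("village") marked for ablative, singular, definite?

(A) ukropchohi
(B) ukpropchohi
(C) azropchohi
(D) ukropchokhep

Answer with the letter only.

definiteness = definite: zero marking, form stays ropcho.
Attach number singular -hi → ropchohi.
Attach case ablative uk- → ukropchohi.
Nasal assimilation: no change.
Vowel deletion: no change.
So the correct form is ukropchohi, option (A).
(C) azropchohi is wrong: it uses nominative instead of ablative for case.
(D) ukropchokhep is wrong: it uses dual instead of singular for number.
(B) ukpropchohi is wrong: it uses indefinite instead of definite for definiteness.

A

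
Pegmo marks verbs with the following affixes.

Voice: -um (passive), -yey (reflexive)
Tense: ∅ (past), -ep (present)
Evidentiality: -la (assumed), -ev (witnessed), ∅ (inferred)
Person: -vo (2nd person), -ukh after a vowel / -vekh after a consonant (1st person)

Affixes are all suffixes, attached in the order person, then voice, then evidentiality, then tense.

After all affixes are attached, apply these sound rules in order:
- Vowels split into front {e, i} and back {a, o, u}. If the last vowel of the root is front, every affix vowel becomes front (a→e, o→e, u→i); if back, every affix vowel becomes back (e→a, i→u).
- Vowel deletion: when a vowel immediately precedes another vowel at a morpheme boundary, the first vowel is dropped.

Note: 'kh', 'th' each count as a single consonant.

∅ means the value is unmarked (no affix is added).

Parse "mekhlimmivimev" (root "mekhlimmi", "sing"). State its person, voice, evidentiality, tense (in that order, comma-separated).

2nd person, passive, witnessed, past

Segment: mekhlimmi-vo-um-ev.
person: -vo → 2nd person.
voice: -um → passive.
evidentiality: -ev → witnessed.
tense: ∅ → past.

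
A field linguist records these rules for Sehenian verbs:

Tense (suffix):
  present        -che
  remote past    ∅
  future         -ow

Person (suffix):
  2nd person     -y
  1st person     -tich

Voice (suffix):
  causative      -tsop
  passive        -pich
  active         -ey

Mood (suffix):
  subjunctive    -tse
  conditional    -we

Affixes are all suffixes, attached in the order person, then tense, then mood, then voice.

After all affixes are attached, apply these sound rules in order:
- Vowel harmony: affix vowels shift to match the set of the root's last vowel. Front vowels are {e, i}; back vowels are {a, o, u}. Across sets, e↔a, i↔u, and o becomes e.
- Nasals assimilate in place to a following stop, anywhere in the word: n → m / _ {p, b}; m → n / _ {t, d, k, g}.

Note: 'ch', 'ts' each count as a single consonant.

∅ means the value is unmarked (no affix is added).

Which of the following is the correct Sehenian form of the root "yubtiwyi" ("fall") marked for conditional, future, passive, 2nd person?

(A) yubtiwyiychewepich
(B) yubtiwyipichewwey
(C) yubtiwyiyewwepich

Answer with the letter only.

Attach person 2nd person -y → yubtiwyiy.
Attach tense future -ow → yubtiwyiyow.
Attach mood conditional -we → yubtiwyiyowwe.
Attach voice passive -pich → yubtiwyiyowwepich.
Apply vowel harmony: yubtiwyiyowwepich → yubtiwyiyewwepich.
Nasal assimilation: no change.
So the correct form is yubtiwyiyewwepich, option (C).
(B) yubtiwyipichewwey is wrong: it has the affixes in the wrong order.
(A) yubtiwyiychewepich is wrong: it uses present instead of future for tense.

C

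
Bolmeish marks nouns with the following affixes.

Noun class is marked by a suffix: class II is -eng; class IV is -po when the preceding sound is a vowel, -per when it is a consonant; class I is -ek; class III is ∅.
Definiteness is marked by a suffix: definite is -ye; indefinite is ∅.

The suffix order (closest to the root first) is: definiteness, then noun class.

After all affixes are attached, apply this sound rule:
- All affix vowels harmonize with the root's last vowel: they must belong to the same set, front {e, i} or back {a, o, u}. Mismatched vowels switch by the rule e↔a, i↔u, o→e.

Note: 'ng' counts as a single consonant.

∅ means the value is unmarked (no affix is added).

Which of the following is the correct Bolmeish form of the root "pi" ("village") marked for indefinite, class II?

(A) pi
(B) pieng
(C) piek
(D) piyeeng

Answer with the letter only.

B

definiteness = indefinite: zero marking, form stays pi.
Attach noun class class II -eng → pieng.
Vowel harmony: no change.
So the correct form is pieng, option (B).
(A) pi is wrong: it uses class III instead of class II for noun class.
(D) piyeeng is wrong: it uses definite instead of indefinite for definiteness.
(C) piek is wrong: it uses class I instead of class II for noun class.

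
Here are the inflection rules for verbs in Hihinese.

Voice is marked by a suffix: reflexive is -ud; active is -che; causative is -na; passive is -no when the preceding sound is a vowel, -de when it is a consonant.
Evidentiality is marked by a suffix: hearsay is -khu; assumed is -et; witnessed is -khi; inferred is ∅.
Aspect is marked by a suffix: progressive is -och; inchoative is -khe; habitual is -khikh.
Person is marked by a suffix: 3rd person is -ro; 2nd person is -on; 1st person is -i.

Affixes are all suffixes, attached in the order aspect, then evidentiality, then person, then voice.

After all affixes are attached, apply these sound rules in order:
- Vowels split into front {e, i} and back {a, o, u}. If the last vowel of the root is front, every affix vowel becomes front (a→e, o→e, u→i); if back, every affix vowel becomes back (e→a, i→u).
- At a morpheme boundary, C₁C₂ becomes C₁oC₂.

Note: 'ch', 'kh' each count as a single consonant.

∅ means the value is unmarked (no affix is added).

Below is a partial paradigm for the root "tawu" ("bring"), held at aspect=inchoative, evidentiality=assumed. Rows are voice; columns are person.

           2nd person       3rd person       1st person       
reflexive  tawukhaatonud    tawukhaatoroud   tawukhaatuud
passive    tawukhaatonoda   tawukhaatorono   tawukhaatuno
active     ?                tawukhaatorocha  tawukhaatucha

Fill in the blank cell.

tawukhaatonocha

Attach aspect inchoative -khe → tawukhe.
Attach evidentiality assumed -et → tawukheet.
Attach person 2nd person -on → tawukheeton.
Attach voice active -che → tawukheetonche.
Apply vowel harmony: tawukheetonche → tawukhaatoncha.
Apply epenthesis: tawukhaatoncha → tawukhaatonocha.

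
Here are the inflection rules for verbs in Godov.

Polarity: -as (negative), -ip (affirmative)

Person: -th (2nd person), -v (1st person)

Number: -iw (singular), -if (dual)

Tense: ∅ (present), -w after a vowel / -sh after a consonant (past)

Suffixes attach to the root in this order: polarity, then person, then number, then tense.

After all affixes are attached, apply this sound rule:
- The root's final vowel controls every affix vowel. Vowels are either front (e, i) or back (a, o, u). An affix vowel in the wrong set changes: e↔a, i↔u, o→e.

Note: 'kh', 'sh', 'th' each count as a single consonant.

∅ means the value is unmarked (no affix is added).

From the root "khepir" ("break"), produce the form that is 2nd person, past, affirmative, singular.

khepiripthiwsh

Attach polarity affirmative -ip → khepirip.
Attach person 2nd person -th → khepiripth.
Attach number singular -iw → khepiripthiw.
Attach tense past -sh (after consonant 'w') → khepiripthiwsh.
Vowel harmony: no change.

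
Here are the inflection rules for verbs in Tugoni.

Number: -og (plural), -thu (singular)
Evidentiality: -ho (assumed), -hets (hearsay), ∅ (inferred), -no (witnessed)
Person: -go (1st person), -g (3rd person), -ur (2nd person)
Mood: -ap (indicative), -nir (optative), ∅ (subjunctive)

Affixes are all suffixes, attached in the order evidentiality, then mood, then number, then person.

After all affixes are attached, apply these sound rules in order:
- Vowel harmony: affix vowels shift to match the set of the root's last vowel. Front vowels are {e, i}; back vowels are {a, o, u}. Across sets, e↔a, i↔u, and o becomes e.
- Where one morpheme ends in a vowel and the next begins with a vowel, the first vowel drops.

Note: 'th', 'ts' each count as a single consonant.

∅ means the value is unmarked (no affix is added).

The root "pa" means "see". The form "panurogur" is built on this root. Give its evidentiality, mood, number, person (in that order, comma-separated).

Segment: pa-nir-og-ur.
evidentiality: ∅ → inferred.
mood: -nir → optative.
number: -og → plural.
person: -ur → 2nd person.

inferred, optative, plural, 2nd person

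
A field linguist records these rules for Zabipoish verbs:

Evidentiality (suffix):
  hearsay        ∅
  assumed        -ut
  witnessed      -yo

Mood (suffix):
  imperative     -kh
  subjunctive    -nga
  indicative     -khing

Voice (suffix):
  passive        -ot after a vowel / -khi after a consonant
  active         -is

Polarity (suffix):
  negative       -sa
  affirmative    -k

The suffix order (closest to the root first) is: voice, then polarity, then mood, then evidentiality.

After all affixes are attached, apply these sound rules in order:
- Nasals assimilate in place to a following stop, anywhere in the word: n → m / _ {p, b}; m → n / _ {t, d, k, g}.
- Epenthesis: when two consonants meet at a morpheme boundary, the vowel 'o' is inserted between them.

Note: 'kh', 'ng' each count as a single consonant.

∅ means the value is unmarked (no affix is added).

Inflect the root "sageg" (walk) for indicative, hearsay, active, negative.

sagegisosakhing

Attach voice active -is → sagegis.
Attach polarity negative -sa → sagegissa.
Attach mood indicative -khing → sagegissakhing.
evidentiality = hearsay: zero marking, form stays sagegissakhing.
Nasal assimilation: no change.
Apply epenthesis: sagegissakhing → sagegisosakhing.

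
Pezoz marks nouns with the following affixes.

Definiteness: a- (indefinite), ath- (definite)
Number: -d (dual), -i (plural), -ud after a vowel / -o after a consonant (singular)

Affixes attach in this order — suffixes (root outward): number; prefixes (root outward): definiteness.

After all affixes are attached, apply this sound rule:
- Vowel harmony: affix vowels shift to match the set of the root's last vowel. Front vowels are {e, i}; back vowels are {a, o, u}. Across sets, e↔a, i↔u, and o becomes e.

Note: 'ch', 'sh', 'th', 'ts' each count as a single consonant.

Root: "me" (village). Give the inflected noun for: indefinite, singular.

Attach definiteness indefinite a- → ame.
Attach number singular -ud (after vowel 'e') → ameud.
Apply vowel harmony: ameud → emeid.

emeid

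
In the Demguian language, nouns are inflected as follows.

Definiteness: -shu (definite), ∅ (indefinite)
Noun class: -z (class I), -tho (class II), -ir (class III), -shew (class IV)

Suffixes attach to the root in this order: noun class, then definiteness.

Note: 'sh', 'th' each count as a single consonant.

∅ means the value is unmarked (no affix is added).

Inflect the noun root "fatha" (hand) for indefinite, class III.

Attach noun class class III -ir → fathair.
definiteness = indefinite: zero marking, form stays fathair.

fathair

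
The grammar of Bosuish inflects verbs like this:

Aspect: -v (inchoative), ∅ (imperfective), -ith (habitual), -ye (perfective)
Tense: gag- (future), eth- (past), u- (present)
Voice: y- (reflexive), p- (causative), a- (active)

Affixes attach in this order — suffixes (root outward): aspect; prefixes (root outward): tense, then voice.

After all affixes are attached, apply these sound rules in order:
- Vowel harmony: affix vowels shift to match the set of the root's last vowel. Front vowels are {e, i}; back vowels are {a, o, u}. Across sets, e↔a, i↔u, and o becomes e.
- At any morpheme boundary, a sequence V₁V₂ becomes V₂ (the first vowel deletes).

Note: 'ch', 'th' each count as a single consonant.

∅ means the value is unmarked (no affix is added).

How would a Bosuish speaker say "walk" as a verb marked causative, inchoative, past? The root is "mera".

pathmerav

Attach aspect inchoative -v → merav.
Attach tense past eth- → ethmerav.
Attach voice causative p- → pethmerav.
Apply vowel harmony: pethmerav → pathmerav.
Vowel deletion: no change.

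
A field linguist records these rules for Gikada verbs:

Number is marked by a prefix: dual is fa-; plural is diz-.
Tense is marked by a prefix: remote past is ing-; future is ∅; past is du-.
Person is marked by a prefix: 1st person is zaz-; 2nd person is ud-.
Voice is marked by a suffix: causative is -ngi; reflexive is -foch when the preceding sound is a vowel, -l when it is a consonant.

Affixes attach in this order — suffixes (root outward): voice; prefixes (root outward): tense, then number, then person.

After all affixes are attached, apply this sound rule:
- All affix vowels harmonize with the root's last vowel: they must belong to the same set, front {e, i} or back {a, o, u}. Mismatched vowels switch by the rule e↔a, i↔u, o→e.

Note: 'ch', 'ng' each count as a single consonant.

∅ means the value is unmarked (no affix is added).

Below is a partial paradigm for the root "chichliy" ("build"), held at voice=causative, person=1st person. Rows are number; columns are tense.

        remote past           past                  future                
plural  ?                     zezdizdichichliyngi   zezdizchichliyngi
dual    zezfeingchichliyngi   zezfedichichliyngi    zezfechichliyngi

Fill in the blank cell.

Attach tense remote past ing- → ingchichliy.
Attach number plural diz- → dizingchichliy.
Attach voice causative -ngi → dizingchichliyngi.
Attach person 1st person zaz- → zazdizingchichliyngi.
Apply vowel harmony: zazdizingchichliyngi → zezdizingchichliyngi.

zezdizingchichliyngi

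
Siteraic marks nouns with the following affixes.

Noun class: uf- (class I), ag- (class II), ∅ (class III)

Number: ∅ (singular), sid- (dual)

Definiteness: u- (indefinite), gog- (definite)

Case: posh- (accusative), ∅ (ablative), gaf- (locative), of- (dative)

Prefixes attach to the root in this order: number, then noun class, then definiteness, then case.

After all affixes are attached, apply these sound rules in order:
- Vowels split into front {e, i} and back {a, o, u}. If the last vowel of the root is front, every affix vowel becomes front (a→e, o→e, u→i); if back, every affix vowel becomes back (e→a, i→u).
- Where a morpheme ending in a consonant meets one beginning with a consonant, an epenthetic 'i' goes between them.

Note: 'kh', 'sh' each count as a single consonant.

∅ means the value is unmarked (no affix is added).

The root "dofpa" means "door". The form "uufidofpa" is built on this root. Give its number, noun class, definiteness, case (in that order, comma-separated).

Segment: u-uf-dofpa.
number: ∅ → singular.
noun class: uf- → class I.
definiteness: u- → indefinite.
case: ∅ → ablative.

singular, class I, indefinite, ablative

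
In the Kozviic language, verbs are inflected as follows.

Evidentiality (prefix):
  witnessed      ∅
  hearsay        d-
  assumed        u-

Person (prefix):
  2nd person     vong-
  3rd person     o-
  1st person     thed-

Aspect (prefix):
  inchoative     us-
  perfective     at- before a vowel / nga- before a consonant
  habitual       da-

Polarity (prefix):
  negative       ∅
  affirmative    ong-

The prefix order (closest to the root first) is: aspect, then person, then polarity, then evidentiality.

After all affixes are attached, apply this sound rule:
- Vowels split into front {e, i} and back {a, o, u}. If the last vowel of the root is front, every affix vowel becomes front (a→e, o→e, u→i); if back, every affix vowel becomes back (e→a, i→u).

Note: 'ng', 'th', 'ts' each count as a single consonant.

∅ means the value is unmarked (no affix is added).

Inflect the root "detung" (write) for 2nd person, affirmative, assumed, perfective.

uongvongngadetung

Attach aspect perfective nga- (before consonant 'd') → ngadetung.
Attach person 2nd person vong- → vongngadetung.
Attach polarity affirmative ong- → ongvongngadetung.
Attach evidentiality assumed u- → uongvongngadetung.
Vowel harmony: no change.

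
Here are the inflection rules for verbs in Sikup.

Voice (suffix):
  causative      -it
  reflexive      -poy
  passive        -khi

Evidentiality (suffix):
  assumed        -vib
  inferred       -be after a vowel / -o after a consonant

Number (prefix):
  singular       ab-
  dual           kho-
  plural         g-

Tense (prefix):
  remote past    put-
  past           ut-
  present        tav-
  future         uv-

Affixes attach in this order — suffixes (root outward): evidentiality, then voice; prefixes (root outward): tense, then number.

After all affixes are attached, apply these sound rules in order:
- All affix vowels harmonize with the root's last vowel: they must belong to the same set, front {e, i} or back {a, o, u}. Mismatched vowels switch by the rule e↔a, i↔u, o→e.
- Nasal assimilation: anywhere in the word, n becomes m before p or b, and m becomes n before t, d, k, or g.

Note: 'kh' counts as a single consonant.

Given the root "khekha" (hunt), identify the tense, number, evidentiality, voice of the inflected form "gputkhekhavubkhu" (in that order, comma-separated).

remote past, plural, assumed, passive

Segment: g-put-khekha-vib-khi.
tense: put- → remote past.
number: g- → plural.
evidentiality: -vib → assumed.
voice: -khi → passive.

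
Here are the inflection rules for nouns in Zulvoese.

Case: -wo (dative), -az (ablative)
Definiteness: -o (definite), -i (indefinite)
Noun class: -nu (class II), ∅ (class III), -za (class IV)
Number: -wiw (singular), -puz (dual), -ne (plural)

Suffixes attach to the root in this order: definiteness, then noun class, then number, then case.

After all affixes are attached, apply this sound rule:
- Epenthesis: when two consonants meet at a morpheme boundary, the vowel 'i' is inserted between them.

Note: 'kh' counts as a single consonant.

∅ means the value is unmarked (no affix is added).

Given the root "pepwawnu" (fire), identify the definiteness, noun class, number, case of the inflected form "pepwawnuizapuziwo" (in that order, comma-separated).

indefinite, class IV, dual, dative

Segment: pepwawnu-i-za-puz-wo.
definiteness: -i → indefinite.
noun class: -za → class IV.
number: -puz → dual.
case: -wo → dative.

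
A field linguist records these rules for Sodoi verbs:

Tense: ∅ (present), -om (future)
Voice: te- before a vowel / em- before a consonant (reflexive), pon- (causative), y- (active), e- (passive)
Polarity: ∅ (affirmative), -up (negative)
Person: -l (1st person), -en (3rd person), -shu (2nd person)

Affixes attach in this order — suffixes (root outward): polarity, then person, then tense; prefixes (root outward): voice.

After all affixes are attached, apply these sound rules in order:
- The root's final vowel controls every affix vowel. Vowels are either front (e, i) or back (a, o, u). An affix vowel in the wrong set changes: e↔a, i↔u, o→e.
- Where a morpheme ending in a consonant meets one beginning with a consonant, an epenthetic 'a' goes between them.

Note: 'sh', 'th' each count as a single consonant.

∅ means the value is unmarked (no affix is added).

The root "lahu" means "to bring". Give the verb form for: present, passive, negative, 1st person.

alahuupal

Attach polarity negative -up → lahuup.
Attach voice passive e- → elahuup.
Attach person 1st person -l → elahuupl.
tense = present: zero marking, form stays elahuupl.
Apply vowel harmony: elahuupl → alahuupl.
Apply epenthesis: alahuupl → alahuupal.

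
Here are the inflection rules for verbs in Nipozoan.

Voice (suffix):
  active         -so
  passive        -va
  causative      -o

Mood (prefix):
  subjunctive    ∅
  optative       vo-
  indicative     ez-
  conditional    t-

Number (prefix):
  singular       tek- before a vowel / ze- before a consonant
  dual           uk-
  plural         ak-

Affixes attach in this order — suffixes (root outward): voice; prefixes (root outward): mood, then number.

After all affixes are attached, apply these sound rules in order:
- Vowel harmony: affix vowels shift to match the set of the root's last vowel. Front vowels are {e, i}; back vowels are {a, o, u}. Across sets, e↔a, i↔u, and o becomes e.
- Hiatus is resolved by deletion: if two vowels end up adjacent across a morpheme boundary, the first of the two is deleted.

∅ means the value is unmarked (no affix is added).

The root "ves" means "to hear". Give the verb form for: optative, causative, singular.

zevevese

Attach mood optative vo- → voves.
Attach number singular ze- (before consonant 'v') → zevoves.
Attach voice causative -o → zevoveso.
Apply vowel harmony: zevoveso → zevevese.
Vowel deletion: no change.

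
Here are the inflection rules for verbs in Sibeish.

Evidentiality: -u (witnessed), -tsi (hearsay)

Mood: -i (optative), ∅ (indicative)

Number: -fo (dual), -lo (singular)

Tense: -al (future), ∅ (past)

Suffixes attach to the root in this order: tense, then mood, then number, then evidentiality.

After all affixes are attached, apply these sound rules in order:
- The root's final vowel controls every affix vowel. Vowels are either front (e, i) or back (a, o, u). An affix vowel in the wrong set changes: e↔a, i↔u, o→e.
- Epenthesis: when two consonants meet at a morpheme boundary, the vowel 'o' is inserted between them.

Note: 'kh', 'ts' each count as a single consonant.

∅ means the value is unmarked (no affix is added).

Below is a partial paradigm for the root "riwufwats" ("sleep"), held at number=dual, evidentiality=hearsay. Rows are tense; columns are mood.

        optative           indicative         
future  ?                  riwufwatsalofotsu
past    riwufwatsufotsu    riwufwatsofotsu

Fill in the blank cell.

riwufwatsalufotsu

Attach tense future -al → riwufwatsal.
Attach mood optative -i → riwufwatsali.
Attach number dual -fo → riwufwatsalifo.
Attach evidentiality hearsay -tsi → riwufwatsalifotsi.
Apply vowel harmony: riwufwatsalifotsi → riwufwatsalufotsu.
Epenthesis: no change.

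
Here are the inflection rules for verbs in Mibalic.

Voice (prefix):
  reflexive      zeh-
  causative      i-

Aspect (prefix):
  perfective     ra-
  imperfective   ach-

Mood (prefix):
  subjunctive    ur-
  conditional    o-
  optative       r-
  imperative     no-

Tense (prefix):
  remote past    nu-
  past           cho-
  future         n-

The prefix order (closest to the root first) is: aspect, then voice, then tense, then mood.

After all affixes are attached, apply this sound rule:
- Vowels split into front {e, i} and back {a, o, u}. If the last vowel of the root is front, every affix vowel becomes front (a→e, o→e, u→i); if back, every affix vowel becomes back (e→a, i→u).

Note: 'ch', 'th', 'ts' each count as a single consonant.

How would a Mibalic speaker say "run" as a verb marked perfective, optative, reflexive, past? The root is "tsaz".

Attach aspect perfective ra- → ratsaz.
Attach voice reflexive zeh- → zehratsaz.
Attach tense past cho- → chozehratsaz.
Attach mood optative r- → rchozehratsaz.
Apply vowel harmony: rchozehratsaz → rchozahratsaz.

rchozahratsaz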